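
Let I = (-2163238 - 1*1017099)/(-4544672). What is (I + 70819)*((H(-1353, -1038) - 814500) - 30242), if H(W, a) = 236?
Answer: -135903102063106365/2272336 ≈ -5.9808e+10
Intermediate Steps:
I = 3180337/4544672 (I = (-2163238 - 1017099)*(-1/4544672) = -3180337*(-1/4544672) = 3180337/4544672 ≈ 0.69979)
(I + 70819)*((H(-1353, -1038) - 814500) - 30242) = (3180337/4544672 + 70819)*((236 - 814500) - 30242) = 321852306705*(-814264 - 30242)/4544672 = (321852306705/4544672)*(-844506) = -135903102063106365/2272336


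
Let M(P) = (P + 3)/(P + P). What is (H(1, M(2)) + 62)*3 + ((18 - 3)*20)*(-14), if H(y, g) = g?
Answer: -16041/4 ≈ -4010.3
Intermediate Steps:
M(P) = (3 + P)/(2*P) (M(P) = (3 + P)/((2*P)) = (3 + P)*(1/(2*P)) = (3 + P)/(2*P))
(H(1, M(2)) + 62)*3 + ((18 - 3)*20)*(-14) = ((½)*(3 + 2)/2 + 62)*3 + ((18 - 3)*20)*(-14) = ((½)*(½)*5 + 62)*3 + (15*20)*(-14) = (5/4 + 62)*3 + 300*(-14) = (253/4)*3 - 4200 = 759/4 - 4200 = -16041/4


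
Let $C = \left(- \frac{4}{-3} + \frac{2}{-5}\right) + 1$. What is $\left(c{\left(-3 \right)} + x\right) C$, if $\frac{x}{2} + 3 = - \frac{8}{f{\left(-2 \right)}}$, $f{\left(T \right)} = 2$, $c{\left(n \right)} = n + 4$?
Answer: $- \frac{377}{15} \approx -25.133$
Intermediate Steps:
$c{\left(n \right)} = 4 + n$
$x = -14$ ($x = -6 + 2 \left(- \frac{8}{2}\right) = -6 + 2 \left(\left(-8\right) \frac{1}{2}\right) = -6 + 2 \left(-4\right) = -6 - 8 = -14$)
$C = \frac{29}{15}$ ($C = \left(\left(-4\right) \left(- \frac{1}{3}\right) + 2 \left(- \frac{1}{5}\right)\right) + 1 = \left(\frac{4}{3} - \frac{2}{5}\right) + 1 = \frac{14}{15} + 1 = \frac{29}{15} \approx 1.9333$)
$\left(c{\left(-3 \right)} + x\right) C = \left(\left(4 - 3\right) - 14\right) \frac{29}{15} = \left(1 - 14\right) \frac{29}{15} = \left(-13\right) \frac{29}{15} = - \frac{377}{15}$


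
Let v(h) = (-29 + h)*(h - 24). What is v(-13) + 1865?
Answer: 3419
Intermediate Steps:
v(h) = (-29 + h)*(-24 + h)
v(-13) + 1865 = (696 + (-13)² - 53*(-13)) + 1865 = (696 + 169 + 689) + 1865 = 1554 + 1865 = 3419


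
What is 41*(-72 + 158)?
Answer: 3526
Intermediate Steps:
41*(-72 + 158) = 41*86 = 3526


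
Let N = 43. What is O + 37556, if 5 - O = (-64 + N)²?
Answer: 37120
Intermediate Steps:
O = -436 (O = 5 - (-64 + 43)² = 5 - 1*(-21)² = 5 - 1*441 = 5 - 441 = -436)
O + 37556 = -436 + 37556 = 37120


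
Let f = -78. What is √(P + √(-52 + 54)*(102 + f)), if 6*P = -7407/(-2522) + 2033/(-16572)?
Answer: √(204831038413898 + 10480723510398336*√2)/20897292 ≈ 5.8660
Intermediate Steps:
P = 58810789/125383752 (P = (-7407/(-2522) + 2033/(-16572))/6 = (-7407*(-1/2522) + 2033*(-1/16572))/6 = (7407/2522 - 2033/16572)/6 = (⅙)*(58810789/20897292) = 58810789/125383752 ≈ 0.46905)
√(P + √(-52 + 54)*(102 + f)) = √(58810789/125383752 + √(-52 + 54)*(102 - 78)) = √(58810789/125383752 + √2*24) = √(58810789/125383752 + 24*√2)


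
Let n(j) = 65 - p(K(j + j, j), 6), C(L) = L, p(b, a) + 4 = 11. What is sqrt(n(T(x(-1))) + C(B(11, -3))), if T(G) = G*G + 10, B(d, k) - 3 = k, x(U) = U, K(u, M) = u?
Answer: sqrt(58) ≈ 7.6158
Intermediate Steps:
p(b, a) = 7 (p(b, a) = -4 + 11 = 7)
B(d, k) = 3 + k
T(G) = 10 + G**2 (T(G) = G**2 + 10 = 10 + G**2)
n(j) = 58 (n(j) = 65 - 1*7 = 65 - 7 = 58)
sqrt(n(T(x(-1))) + C(B(11, -3))) = sqrt(58 + (3 - 3)) = sqrt(58 + 0) = sqrt(58)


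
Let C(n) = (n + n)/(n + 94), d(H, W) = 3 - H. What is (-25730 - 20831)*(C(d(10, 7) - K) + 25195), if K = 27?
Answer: -17595774388/15 ≈ -1.1731e+9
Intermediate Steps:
C(n) = 2*n/(94 + n) (C(n) = (2*n)/(94 + n) = 2*n/(94 + n))
(-25730 - 20831)*(C(d(10, 7) - K) + 25195) = (-25730 - 20831)*(2*((3 - 1*10) - 1*27)/(94 + ((3 - 1*10) - 1*27)) + 25195) = -46561*(2*((3 - 10) - 27)/(94 + ((3 - 10) - 27)) + 25195) = -46561*(2*(-7 - 27)/(94 + (-7 - 27)) + 25195) = -46561*(2*(-34)/(94 - 34) + 25195) = -46561*(2*(-34)/60 + 25195) = -46561*(2*(-34)*(1/60) + 25195) = -46561*(-17/15 + 25195) = -46561*377908/15 = -17595774388/15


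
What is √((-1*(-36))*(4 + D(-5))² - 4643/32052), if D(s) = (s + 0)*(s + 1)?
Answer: √5325645165177/16026 ≈ 144.00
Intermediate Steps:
D(s) = s*(1 + s)
√((-1*(-36))*(4 + D(-5))² - 4643/32052) = √((-1*(-36))*(4 - 5*(1 - 5))² - 4643/32052) = √(36*(4 - 5*(-4))² - 4643*1/32052) = √(36*(4 + 20)² - 4643/32052) = √(36*24² - 4643/32052) = √(36*576 - 4643/32052) = √(20736 - 4643/32052) = √(664625629/32052) = √5325645165177/16026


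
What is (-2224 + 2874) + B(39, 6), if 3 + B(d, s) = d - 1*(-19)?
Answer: 705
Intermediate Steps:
B(d, s) = 16 + d (B(d, s) = -3 + (d - 1*(-19)) = -3 + (d + 19) = -3 + (19 + d) = 16 + d)
(-2224 + 2874) + B(39, 6) = (-2224 + 2874) + (16 + 39) = 650 + 55 = 705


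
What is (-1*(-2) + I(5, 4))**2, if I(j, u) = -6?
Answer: 16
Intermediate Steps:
(-1*(-2) + I(5, 4))**2 = (-1*(-2) - 6)**2 = (2 - 6)**2 = (-4)**2 = 16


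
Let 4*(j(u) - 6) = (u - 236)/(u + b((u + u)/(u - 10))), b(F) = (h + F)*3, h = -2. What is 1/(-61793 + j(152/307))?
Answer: -2605702/160972138049 ≈ -1.6187e-5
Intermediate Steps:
b(F) = -6 + 3*F (b(F) = (-2 + F)*3 = -6 + 3*F)
j(u) = 6 + (-236 + u)/(4*(-6 + u + 6*u/(-10 + u))) (j(u) = 6 + ((u - 236)/(u + (-6 + 3*((u + u)/(u - 10)))))/4 = 6 + ((-236 + u)/(u + (-6 + 3*((2*u)/(-10 + u)))))/4 = 6 + ((-236 + u)/(u + (-6 + 3*(2*u/(-10 + u)))))/4 = 6 + ((-236 + u)/(u + (-6 + 6*u/(-10 + u))))/4 = 6 + ((-236 + u)/(-6 + u + 6*u/(-10 + u)))/4 = 6 + (-236 + u)/(4*(-6 + u + 6*u/(-10 + u))))
1/(-61793 + j(152/307)) = 1/(-61793 + (3800 - 73872/307 + 25*(152/307)²)/(4*(60 + (152/307)² - 1520/307))) = 1/(-61793 + (3800 - 73872/307 + 25*(152*(1/307))²)/(4*(60 + (152*(1/307))² - 1520/307))) = 1/(-61793 + (3800 - 486*152/307 + 25*(152/307)²)/(4*(60 + (152/307)² - 10*152/307))) = 1/(-61793 + (3800 - 73872/307 + 25*(23104/94249))/(4*(60 + 23104/94249 - 1520/307))) = 1/(-61793 + (3800 - 73872/307 + 577600/94249)/(4*(5211404/94249))) = 1/(-61793 + (¼)*(94249/5211404)*(336045096/94249)) = 1/(-61793 + 42005637/2605702) = 1/(-160972138049/2605702) = -2605702/160972138049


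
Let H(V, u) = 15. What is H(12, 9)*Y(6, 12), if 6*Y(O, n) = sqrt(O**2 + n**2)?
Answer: 15*sqrt(5) ≈ 33.541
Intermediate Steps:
Y(O, n) = sqrt(O**2 + n**2)/6
H(12, 9)*Y(6, 12) = 15*(sqrt(6**2 + 12**2)/6) = 15*(sqrt(36 + 144)/6) = 15*(sqrt(180)/6) = 15*((6*sqrt(5))/6) = 15*sqrt(5)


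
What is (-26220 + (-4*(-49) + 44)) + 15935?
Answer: -10045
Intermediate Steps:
(-26220 + (-4*(-49) + 44)) + 15935 = (-26220 + (196 + 44)) + 15935 = (-26220 + 240) + 15935 = -25980 + 15935 = -10045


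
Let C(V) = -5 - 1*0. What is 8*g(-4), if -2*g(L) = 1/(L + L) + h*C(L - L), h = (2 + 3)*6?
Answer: 1201/2 ≈ 600.50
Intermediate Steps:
h = 30 (h = 5*6 = 30)
C(V) = -5 (C(V) = -5 + 0 = -5)
g(L) = 75 - 1/(4*L) (g(L) = -(1/(L + L) + 30*(-5))/2 = -(1/(2*L) - 150)/2 = -(-150 + 1/(2*L))/2 = 75 - 1/(4*L))
8*g(-4) = 8*(75 - 1/4/(-4)) = 8*(75 - 1/4*(-1/4)) = 8*(75 + 1/16) = 8*(1201/16) = 1201/2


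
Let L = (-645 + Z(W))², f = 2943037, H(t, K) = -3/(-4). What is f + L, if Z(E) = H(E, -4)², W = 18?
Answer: 859734193/256 ≈ 3.3583e+6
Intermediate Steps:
H(t, K) = ¾ (H(t, K) = -3*(-¼) = ¾)
Z(E) = 9/16 (Z(E) = (¾)² = 9/16)
L = 106316721/256 (L = (-645 + 9/16)² = (-10311/16)² = 106316721/256 ≈ 4.1530e+5)
f + L = 2943037 + 106316721/256 = 859734193/256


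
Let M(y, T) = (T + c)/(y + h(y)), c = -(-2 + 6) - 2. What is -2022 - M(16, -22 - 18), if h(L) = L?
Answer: -32329/16 ≈ -2020.6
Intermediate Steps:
c = -6 (c = -1*4 - 2 = -4 - 2 = -6)
M(y, T) = (-6 + T)/(2*y) (M(y, T) = (T - 6)/(y + y) = (-6 + T)/((2*y)) = (-6 + T)*(1/(2*y)) = (-6 + T)/(2*y))
-2022 - M(16, -22 - 18) = -2022 - (-6 + (-22 - 18))/(2*16) = -2022 - (-6 - 40)/(2*16) = -2022 - (-46)/(2*16) = -2022 - 1*(-23/16) = -2022 + 23/16 = -32329/16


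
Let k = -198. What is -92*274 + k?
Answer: -25406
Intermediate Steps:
-92*274 + k = -92*274 - 198 = -25208 - 198 = -25406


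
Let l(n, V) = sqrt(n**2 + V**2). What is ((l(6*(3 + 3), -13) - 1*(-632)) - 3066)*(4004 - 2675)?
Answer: -3234786 + 1329*sqrt(1465) ≈ -3.1839e+6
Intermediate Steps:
l(n, V) = sqrt(V**2 + n**2)
((l(6*(3 + 3), -13) - 1*(-632)) - 3066)*(4004 - 2675) = ((sqrt((-13)**2 + (6*(3 + 3))**2) - 1*(-632)) - 3066)*(4004 - 2675) = ((sqrt(169 + (6*6)**2) + 632) - 3066)*1329 = ((sqrt(169 + 36**2) + 632) - 3066)*1329 = ((sqrt(169 + 1296) + 632) - 3066)*1329 = ((sqrt(1465) + 632) - 3066)*1329 = ((632 + sqrt(1465)) - 3066)*1329 = (-2434 + sqrt(1465))*1329 = -3234786 + 1329*sqrt(1465)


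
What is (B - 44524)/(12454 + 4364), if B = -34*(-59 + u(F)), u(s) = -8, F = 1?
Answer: -7041/2803 ≈ -2.5120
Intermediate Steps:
B = 2278 (B = -34*(-59 - 8) = -34*(-67) = 2278)
(B - 44524)/(12454 + 4364) = (2278 - 44524)/(12454 + 4364) = -42246/16818 = -42246*1/16818 = -7041/2803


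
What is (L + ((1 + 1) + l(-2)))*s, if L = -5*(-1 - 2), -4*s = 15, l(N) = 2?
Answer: -285/4 ≈ -71.250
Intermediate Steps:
s = -15/4 (s = -¼*15 = -15/4 ≈ -3.7500)
L = 15 (L = -5*(-3) = 15)
(L + ((1 + 1) + l(-2)))*s = (15 + ((1 + 1) + 2))*(-15/4) = (15 + (2 + 2))*(-15/4) = (15 + 4)*(-15/4) = 19*(-15/4) = -285/4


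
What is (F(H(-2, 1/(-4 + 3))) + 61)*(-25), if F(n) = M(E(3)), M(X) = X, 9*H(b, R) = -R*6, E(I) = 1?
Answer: -1550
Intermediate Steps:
H(b, R) = -2*R/3 (H(b, R) = (-R*6)/9 = (-6*R)/9 = -2*R/3)
F(n) = 1
(F(H(-2, 1/(-4 + 3))) + 61)*(-25) = (1 + 61)*(-25) = 62*(-25) = -1550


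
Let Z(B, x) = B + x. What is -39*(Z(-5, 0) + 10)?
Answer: -195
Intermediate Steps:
-39*(Z(-5, 0) + 10) = -39*((-5 + 0) + 10) = -39*(-5 + 10) = -39*5 = -195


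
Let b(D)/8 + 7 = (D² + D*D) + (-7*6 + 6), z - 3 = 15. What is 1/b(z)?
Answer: 1/4840 ≈ 0.00020661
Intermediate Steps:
z = 18 (z = 3 + 15 = 18)
b(D) = -344 + 16*D² (b(D) = -56 + 8*((D² + D*D) + (-7*6 + 6)) = -56 + 8*((D² + D²) + (-42 + 6)) = -56 + 8*(2*D² - 36) = -56 + 8*(-36 + 2*D²) = -56 + (-288 + 16*D²) = -344 + 16*D²)
1/b(z) = 1/(-344 + 16*18²) = 1/(-344 + 16*324) = 1/(-344 + 5184) = 1/4840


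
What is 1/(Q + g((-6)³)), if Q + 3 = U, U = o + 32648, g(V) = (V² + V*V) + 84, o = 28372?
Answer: 1/154413 ≈ 6.4761e-6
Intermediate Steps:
g(V) = 84 + 2*V² (g(V) = (V² + V²) + 84 = 2*V² + 84 = 84 + 2*V²)
U = 61020 (U = 28372 + 32648 = 61020)
Q = 61017 (Q = -3 + 61020 = 61017)
1/(Q + g((-6)³)) = 1/(61017 + (84 + 2*((-6)³)²)) = 1/(61017 + (84 + 2*(-216)²)) = 1/(61017 + (84 + 2*46656)) = 1/(61017 + (84 + 93312)) = 1/(61017 + 93396) = 1/154413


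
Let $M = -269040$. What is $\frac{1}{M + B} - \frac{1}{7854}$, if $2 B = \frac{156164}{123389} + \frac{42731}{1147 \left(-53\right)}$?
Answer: $- \frac{1384642242329149}{10566514906376418990} \approx -0.00013104$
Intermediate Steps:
$B = \frac{4220830365}{15001881398}$ ($B = \frac{\frac{156164}{123389} + \frac{42731}{1147 \left(-53\right)}}{2} = \frac{156164 \cdot \frac{1}{123389} + \frac{42731}{-60791}}{2} = \frac{\frac{156164}{123389} + 42731 \left(- \frac{1}{60791}\right)}{2} = \frac{\frac{156164}{123389} - \frac{42731}{60791}}{2} = \frac{1}{2} \cdot \frac{4220830365}{7500940699} = \frac{4220830365}{15001881398} \approx 0.28135$)
$\frac{1}{M + B} - \frac{1}{7854} = \frac{1}{-269040 + \frac{4220830365}{15001881398}} - \frac{1}{7854} = \frac{1}{- \frac{4036101950487555}{15001881398}} - \frac{1}{7854} = - \frac{15001881398}{4036101950487555} - \frac{1}{7854} = - \frac{1384642242329149}{10566514906376418990}$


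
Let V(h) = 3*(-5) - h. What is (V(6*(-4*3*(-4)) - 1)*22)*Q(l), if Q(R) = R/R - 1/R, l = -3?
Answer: -26576/3 ≈ -8858.7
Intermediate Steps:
V(h) = -15 - h
Q(R) = 1 - 1/R
(V(6*(-4*3*(-4)) - 1)*22)*Q(l) = ((-15 - (6*(-4*3*(-4)) - 1))*22)*((-1 - 3)/(-3)) = ((-15 - (6*(-12*(-4)) - 1))*22)*(-⅓*(-4)) = ((-15 - (6*48 - 1))*22)*(4/3) = ((-15 - (288 - 1))*22)*(4/3) = ((-15 - 1*287)*22)*(4/3) = ((-15 - 287)*22)*(4/3) = -302*22*(4/3) = -6644*4/3 = -26576/3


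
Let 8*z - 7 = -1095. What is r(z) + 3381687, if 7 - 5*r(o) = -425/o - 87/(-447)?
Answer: 20154858907/5960 ≈ 3.3817e+6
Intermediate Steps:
z = -136 (z = 7/8 + (⅛)*(-1095) = 7/8 - 1095/8 = -136)
r(o) = 1014/745 + 85/o (r(o) = 7/5 - (-425/o - 87/(-447))/5 = 7/5 - (-425/o - 87*(-1/447))/5 = 7/5 - (-425/o + 29/149)/5 = 7/5 - (29/149 - 425/o)/5 = 7/5 + (-29/745 + 85/o) = 1014/745 + 85/o)
r(z) + 3381687 = (1014/745 + 85/(-136)) + 3381687 = (1014/745 + 85*(-1/136)) + 3381687 = (1014/745 - 5/8) + 3381687 = 4387/5960 + 3381687 = 20154858907/5960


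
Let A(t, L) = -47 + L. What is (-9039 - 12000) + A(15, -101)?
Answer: -21187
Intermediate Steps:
(-9039 - 12000) + A(15, -101) = (-9039 - 12000) + (-47 - 101) = -21039 - 148 = -21187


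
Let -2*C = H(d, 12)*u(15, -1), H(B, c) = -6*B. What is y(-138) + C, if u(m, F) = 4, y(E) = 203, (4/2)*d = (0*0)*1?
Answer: 203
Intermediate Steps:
d = 0 (d = ((0*0)*1)/2 = (0*1)/2 = (½)*0 = 0)
C = 0 (C = -(-6*0)*4/2 = -0*4 = -½*0 = 0)
y(-138) + C = 203 + 0 = 203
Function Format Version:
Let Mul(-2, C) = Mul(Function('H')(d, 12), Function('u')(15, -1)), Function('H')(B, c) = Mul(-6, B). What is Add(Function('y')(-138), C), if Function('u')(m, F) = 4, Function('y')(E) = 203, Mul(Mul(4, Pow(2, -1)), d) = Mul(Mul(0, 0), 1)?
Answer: 203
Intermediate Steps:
d = 0 (d = Mul(Rational(1, 2), Mul(Mul(0, 0), 1)) = Mul(Rational(1, 2), Mul(0, 1)) = Mul(Rational(1, 2), 0) = 0)
C = 0 (C = Mul(Rational(-1, 2), Mul(Mul(-6, 0), 4)) = Mul(Rational(-1, 2), Mul(0, 4)) = Mul(Rational(-1, 2), 0) = 0)
Add(Function('y')(-138), C) = Add(203, 0) = 203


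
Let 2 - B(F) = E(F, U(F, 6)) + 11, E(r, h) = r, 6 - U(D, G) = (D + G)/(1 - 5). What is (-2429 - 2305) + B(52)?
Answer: -4795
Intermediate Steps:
U(D, G) = 6 + D/4 + G/4 (U(D, G) = 6 - (D + G)/(1 - 5) = 6 - (D + G)/(-4) = 6 - (D + G)*(-1)/4 = 6 - (-D/4 - G/4) = 6 + (D/4 + G/4) = 6 + D/4 + G/4)
B(F) = -9 - F (B(F) = 2 - (F + 11) = 2 - (11 + F) = 2 + (-11 - F) = -9 - F)
(-2429 - 2305) + B(52) = (-2429 - 2305) + (-9 - 1*52) = -4734 + (-9 - 52) = -4734 - 61 = -4795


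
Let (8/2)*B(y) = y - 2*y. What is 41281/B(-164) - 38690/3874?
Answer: 79168152/79417 ≈ 996.87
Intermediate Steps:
B(y) = -y/4 (B(y) = (y - 2*y)/4 = (-y)/4 = -y/4)
41281/B(-164) - 38690/3874 = 41281/((-¼*(-164))) - 38690/3874 = 41281/41 - 38690*1/3874 = 41281*(1/41) - 19345/1937 = 41281/41 - 19345/1937 = 79168152/79417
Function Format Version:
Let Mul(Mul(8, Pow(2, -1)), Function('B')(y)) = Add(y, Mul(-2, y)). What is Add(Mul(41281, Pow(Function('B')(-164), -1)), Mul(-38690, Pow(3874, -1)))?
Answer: Rational(79168152, 79417) ≈ 996.87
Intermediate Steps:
Function('B')(y) = Mul(Rational(-1, 4), y) (Function('B')(y) = Mul(Rational(1, 4), Add(y, Mul(-2, y))) = Mul(Rational(1, 4), Mul(-1, y)) = Mul(Rational(-1, 4), y))
Add(Mul(41281, Pow(Function('B')(-164), -1)), Mul(-38690, Pow(3874, -1))) = Add(Mul(41281, Pow(Mul(Rational(-1, 4), -164), -1)), Mul(-38690, Pow(3874, -1))) = Add(Mul(41281, Pow(41, -1)), Mul(-38690, Rational(1, 3874))) = Add(Mul(41281, Rational(1, 41)), Rational(-19345, 1937)) = Add(Rational(41281, 41), Rational(-19345, 1937)) = Rational(79168152, 79417)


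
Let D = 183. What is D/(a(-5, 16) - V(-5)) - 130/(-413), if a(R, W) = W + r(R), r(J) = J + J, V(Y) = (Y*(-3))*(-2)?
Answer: 26753/4956 ≈ 5.3981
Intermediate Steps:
V(Y) = 6*Y (V(Y) = -3*Y*(-2) = 6*Y)
r(J) = 2*J
a(R, W) = W + 2*R
D/(a(-5, 16) - V(-5)) - 130/(-413) = 183/((16 + 2*(-5)) - 6*(-5)) - 130/(-413) = 183/((16 - 10) - 1*(-30)) - 130*(-1/413) = 183/(6 + 30) + 130/413 = 183/36 + 130/413 = 183*(1/36) + 130/413 = 61/12 + 130/413 = 26753/4956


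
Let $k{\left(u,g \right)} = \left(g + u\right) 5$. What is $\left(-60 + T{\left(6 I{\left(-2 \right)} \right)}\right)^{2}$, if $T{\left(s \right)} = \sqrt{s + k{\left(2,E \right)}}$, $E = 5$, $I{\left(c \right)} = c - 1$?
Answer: $\left(60 - \sqrt{17}\right)^{2} \approx 3122.2$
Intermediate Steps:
$I{\left(c \right)} = -1 + c$
$k{\left(u,g \right)} = 5 g + 5 u$
$T{\left(s \right)} = \sqrt{35 + s}$ ($T{\left(s \right)} = \sqrt{s + \left(5 \cdot 5 + 5 \cdot 2\right)} = \sqrt{s + \left(25 + 10\right)} = \sqrt{s + 35} = \sqrt{35 + s}$)
$\left(-60 + T{\left(6 I{\left(-2 \right)} \right)}\right)^{2} = \left(-60 + \sqrt{35 + 6 \left(-1 - 2\right)}\right)^{2} = \left(-60 + \sqrt{35 + 6 \left(-3\right)}\right)^{2} = \left(-60 + \sqrt{35 - 18}\right)^{2} = \left(-60 + \sqrt{17}\right)^{2}$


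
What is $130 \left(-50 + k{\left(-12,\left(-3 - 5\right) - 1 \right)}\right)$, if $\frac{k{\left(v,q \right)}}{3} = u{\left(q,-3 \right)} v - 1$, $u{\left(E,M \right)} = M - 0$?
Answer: $7150$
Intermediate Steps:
$u{\left(E,M \right)} = M$ ($u{\left(E,M \right)} = M + 0 = M$)
$k{\left(v,q \right)} = -3 - 9 v$ ($k{\left(v,q \right)} = 3 \left(- 3 v - 1\right) = 3 \left(-1 - 3 v\right) = -3 - 9 v$)
$130 \left(-50 + k{\left(-12,\left(-3 - 5\right) - 1 \right)}\right) = 130 \left(-50 - -105\right) = 130 \left(-50 + \left(-3 + 108\right)\right) = 130 \left(-50 + 105\right) = 130 \cdot 55 = 7150$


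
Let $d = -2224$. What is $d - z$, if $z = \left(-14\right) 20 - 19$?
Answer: $-1925$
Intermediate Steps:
$z = -299$ ($z = -280 - 19 = -299$)
$d - z = -2224 - -299 = -2224 + 299 = -1925$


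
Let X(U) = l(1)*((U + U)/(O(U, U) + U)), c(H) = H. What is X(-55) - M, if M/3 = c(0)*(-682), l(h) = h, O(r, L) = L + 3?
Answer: 110/107 ≈ 1.0280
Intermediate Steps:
O(r, L) = 3 + L
M = 0 (M = 3*(0*(-682)) = 3*0 = 0)
X(U) = 2*U/(3 + 2*U) (X(U) = 1*((U + U)/((3 + U) + U)) = 1*((2*U)/(3 + 2*U)) = 1*(2*U/(3 + 2*U)) = 2*U/(3 + 2*U))
X(-55) - M = 2*(-55)/(3 + 2*(-55)) - 1*0 = 2*(-55)/(3 - 110) + 0 = 2*(-55)/(-107) + 0 = 2*(-55)*(-1/107) + 0 = 110/107 + 0 = 110/107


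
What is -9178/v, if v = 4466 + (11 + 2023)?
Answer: -353/250 ≈ -1.4120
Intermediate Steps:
v = 6500 (v = 4466 + 2034 = 6500)
-9178/v = -9178/6500 = -9178*1/6500 = -353/250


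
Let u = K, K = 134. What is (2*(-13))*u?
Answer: -3484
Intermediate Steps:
u = 134
(2*(-13))*u = (2*(-13))*134 = -26*134 = -3484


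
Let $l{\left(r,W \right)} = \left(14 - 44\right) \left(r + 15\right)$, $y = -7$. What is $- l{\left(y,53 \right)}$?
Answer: $240$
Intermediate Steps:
$l{\left(r,W \right)} = -450 - 30 r$ ($l{\left(r,W \right)} = - 30 \left(15 + r\right) = -450 - 30 r$)
$- l{\left(y,53 \right)} = - (-450 - -210) = - (-450 + 210) = \left(-1\right) \left(-240\right) = 240$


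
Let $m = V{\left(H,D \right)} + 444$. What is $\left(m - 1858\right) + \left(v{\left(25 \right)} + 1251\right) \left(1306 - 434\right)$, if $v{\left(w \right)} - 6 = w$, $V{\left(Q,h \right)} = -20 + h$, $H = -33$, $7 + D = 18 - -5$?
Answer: $1116486$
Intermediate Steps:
$D = 16$ ($D = -7 + \left(18 - -5\right) = -7 + \left(18 + 5\right) = -7 + 23 = 16$)
$v{\left(w \right)} = 6 + w$
$m = 440$ ($m = \left(-20 + 16\right) + 444 = -4 + 444 = 440$)
$\left(m - 1858\right) + \left(v{\left(25 \right)} + 1251\right) \left(1306 - 434\right) = \left(440 - 1858\right) + \left(\left(6 + 25\right) + 1251\right) \left(1306 - 434\right) = -1418 + \left(31 + 1251\right) 872 = -1418 + 1282 \cdot 872 = -1418 + 1117904 = 1116486$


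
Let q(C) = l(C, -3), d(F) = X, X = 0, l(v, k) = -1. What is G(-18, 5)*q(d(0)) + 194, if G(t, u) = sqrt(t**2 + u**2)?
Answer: 194 - sqrt(349) ≈ 175.32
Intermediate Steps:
d(F) = 0
q(C) = -1
G(-18, 5)*q(d(0)) + 194 = sqrt((-18)**2 + 5**2)*(-1) + 194 = sqrt(324 + 25)*(-1) + 194 = sqrt(349)*(-1) + 194 = -sqrt(349) + 194 = 194 - sqrt(349)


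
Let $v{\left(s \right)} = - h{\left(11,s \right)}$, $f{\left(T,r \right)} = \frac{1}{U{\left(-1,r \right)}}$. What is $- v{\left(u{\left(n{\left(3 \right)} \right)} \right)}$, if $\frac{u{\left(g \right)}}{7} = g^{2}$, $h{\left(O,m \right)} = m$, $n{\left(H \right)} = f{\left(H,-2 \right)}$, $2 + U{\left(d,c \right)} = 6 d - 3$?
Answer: $\frac{7}{121} \approx 0.057851$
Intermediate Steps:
$U{\left(d,c \right)} = -5 + 6 d$ ($U{\left(d,c \right)} = -2 + \left(6 d - 3\right) = -2 + \left(-3 + 6 d\right) = -5 + 6 d$)
$f{\left(T,r \right)} = - \frac{1}{11}$ ($f{\left(T,r \right)} = \frac{1}{-5 + 6 \left(-1\right)} = \frac{1}{-5 - 6} = \frac{1}{-11} = - \frac{1}{11}$)
$n{\left(H \right)} = - \frac{1}{11}$
$u{\left(g \right)} = 7 g^{2}$
$v{\left(s \right)} = - s$
$- v{\left(u{\left(n{\left(3 \right)} \right)} \right)} = - \left(-1\right) 7 \left(- \frac{1}{11}\right)^{2} = - \left(-1\right) 7 \cdot \frac{1}{121} = - \frac{\left(-1\right) 7}{121} = \left(-1\right) \left(- \frac{7}{121}\right) = \frac{7}{121}$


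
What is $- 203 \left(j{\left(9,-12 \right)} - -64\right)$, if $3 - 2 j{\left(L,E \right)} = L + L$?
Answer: $- \frac{22939}{2} \approx -11470.0$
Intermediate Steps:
$j{\left(L,E \right)} = \frac{3}{2} - L$ ($j{\left(L,E \right)} = \frac{3}{2} - \frac{L + L}{2} = \frac{3}{2} - \frac{2 L}{2} = \frac{3}{2} - L$)
$- 203 \left(j{\left(9,-12 \right)} - -64\right) = - 203 \left(\left(\frac{3}{2} - 9\right) - -64\right) = - 203 \left(\left(\frac{3}{2} - 9\right) + 64\right) = - 203 \left(- \frac{15}{2} + 64\right) = \left(-203\right) \frac{113}{2} = - \frac{22939}{2}$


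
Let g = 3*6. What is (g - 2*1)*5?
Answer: 80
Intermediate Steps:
g = 18
(g - 2*1)*5 = (18 - 2*1)*5 = (18 - 2)*5 = 16*5 = 80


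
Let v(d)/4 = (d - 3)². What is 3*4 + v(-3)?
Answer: 156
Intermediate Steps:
v(d) = 4*(-3 + d)² (v(d) = 4*(d - 3)² = 4*(-3 + d)²)
3*4 + v(-3) = 3*4 + 4*(-3 - 3)² = 12 + 4*(-6)² = 12 + 4*36 = 12 + 144 = 156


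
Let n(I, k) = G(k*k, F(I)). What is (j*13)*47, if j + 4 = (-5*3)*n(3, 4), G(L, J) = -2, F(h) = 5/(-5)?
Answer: 15886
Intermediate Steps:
F(h) = -1 (F(h) = 5*(-⅕) = -1)
n(I, k) = -2
j = 26 (j = -4 - 5*3*(-2) = -4 - 15*(-2) = -4 + 30 = 26)
(j*13)*47 = (26*13)*47 = 338*47 = 15886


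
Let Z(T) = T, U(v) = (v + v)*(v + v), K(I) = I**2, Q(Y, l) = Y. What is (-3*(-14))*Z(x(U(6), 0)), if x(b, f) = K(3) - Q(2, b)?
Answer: 294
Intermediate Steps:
U(v) = 4*v**2 (U(v) = (2*v)*(2*v) = 4*v**2)
x(b, f) = 7 (x(b, f) = 3**2 - 1*2 = 9 - 2 = 7)
(-3*(-14))*Z(x(U(6), 0)) = -3*(-14)*7 = 42*7 = 294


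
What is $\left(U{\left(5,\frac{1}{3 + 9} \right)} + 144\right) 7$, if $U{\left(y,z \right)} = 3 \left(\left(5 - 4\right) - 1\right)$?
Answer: $1008$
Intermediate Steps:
$U{\left(y,z \right)} = 0$ ($U{\left(y,z \right)} = 3 \left(1 - 1\right) = 3 \cdot 0 = 0$)
$\left(U{\left(5,\frac{1}{3 + 9} \right)} + 144\right) 7 = \left(0 + 144\right) 7 = 144 \cdot 7 = 1008$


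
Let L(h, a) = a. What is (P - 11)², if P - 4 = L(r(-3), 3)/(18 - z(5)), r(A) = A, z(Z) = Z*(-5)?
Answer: 88804/1849 ≈ 48.028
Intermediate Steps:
z(Z) = -5*Z
P = 175/43 (P = 4 + 3/(18 - (-5)*5) = 4 + 3/(18 - 1*(-25)) = 4 + 3/(18 + 25) = 4 + 3/43 = 175/43 ≈ 4.0698)
(P - 11)² = (175/43 - 11)² = (-298/43)² = 88804/1849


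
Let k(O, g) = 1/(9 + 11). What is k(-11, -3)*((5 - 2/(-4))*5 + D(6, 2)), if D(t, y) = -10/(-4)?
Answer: 3/2 ≈ 1.5000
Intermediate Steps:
k(O, g) = 1/20
D(t, y) = 5/2 (D(t, y) = -10*(-¼) = 5/2)
k(-11, -3)*((5 - 2/(-4))*5 + D(6, 2)) = ((5 - 2/(-4))*5 + 5/2)/20 = ((5 - 2*(-¼))*5 + 5/2)/20 = ((5 + ½)*5 + 5/2)/20 = ((11/2)*5 + 5/2)/20 = (55/2 + 5/2)/20 = (1/20)*30 = 3/2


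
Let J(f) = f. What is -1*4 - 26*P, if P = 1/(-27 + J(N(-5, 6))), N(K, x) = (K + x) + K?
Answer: -98/31 ≈ -3.1613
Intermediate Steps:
N(K, x) = x + 2*K
P = -1/31 (P = 1/(-27 + (6 + 2*(-5))) = 1/(-27 + (6 - 10)) = 1/(-27 - 4) = 1/(-31) = -1/31 ≈ -0.032258)
-1*4 - 26*P = -1*4 - 26*(-1/31) = -4 + 26/31 = -98/31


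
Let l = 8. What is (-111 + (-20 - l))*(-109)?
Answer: 15151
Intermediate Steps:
(-111 + (-20 - l))*(-109) = (-111 + (-20 - 1*8))*(-109) = (-111 + (-20 - 8))*(-109) = (-111 - 28)*(-109) = -139*(-109) = 15151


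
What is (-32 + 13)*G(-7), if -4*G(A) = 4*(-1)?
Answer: -19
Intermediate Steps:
G(A) = 1 (G(A) = -(-1) = -¼*(-4) = 1)
(-32 + 13)*G(-7) = (-32 + 13)*1 = -19*1 = -19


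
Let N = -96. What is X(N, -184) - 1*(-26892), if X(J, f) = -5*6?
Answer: 26862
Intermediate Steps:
X(J, f) = -30
X(N, -184) - 1*(-26892) = -30 - 1*(-26892) = -30 + 26892 = 26862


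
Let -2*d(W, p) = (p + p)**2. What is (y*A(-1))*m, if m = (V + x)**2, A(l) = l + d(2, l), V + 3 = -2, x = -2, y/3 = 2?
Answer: -882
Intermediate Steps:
y = 6 (y = 3*2 = 6)
d(W, p) = -2*p**2 (d(W, p) = -(p + p)**2/2 = -4*p**2/2 = -2*p**2)
V = -5 (V = -3 - 2 = -5)
A(l) = l - 2*l**2
m = 49 (m = (-5 - 2)**2 = (-7)**2 = 49)
(y*A(-1))*m = (6*(-(1 - 2*(-1))))*49 = (6*(-(1 + 2)))*49 = (6*(-1*3))*49 = (6*(-3))*49 = -18*49 = -882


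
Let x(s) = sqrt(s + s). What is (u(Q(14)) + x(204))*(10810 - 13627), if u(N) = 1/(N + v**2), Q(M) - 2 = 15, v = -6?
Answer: -2817/53 - 5634*sqrt(102) ≈ -56954.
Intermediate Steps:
Q(M) = 17 (Q(M) = 2 + 15 = 17)
x(s) = sqrt(2)*sqrt(s) (x(s) = sqrt(2*s) = sqrt(2)*sqrt(s))
u(N) = 1/(36 + N) (u(N) = 1/(N + (-6)**2) = 1/(N + 36) = 1/(36 + N))
(u(Q(14)) + x(204))*(10810 - 13627) = (1/(36 + 17) + sqrt(2)*sqrt(204))*(10810 - 13627) = (1/53 + sqrt(2)*(2*sqrt(51)))*(-2817) = (1/53 + 2*sqrt(102))*(-2817) = -2817/53 - 5634*sqrt(102)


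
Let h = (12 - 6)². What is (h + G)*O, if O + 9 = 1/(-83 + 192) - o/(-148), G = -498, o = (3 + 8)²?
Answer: 30457581/8066 ≈ 3776.0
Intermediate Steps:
o = 121 (o = 11² = 121)
O = -131851/16132 (O = -9 + (1/(-83 + 192) - 121/(-148)) = -9 + (1/109 - 121*(-1)/148) = -9 + (1/109 - 1*(-121/148)) = -9 + (1/109 + 121/148) = -9 + 13337/16132 = -131851/16132 ≈ -8.1733)
h = 36 (h = 6² = 36)
(h + G)*O = (36 - 498)*(-131851/16132) = -462*(-131851/16132) = 30457581/8066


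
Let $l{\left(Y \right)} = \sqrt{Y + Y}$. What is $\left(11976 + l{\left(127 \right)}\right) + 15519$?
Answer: $27495 + \sqrt{254} \approx 27511.0$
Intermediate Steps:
$l{\left(Y \right)} = \sqrt{2} \sqrt{Y}$ ($l{\left(Y \right)} = \sqrt{2 Y} = \sqrt{2} \sqrt{Y}$)
$\left(11976 + l{\left(127 \right)}\right) + 15519 = \left(11976 + \sqrt{2} \sqrt{127}\right) + 15519 = \left(11976 + \sqrt{254}\right) + 15519 = 27495 + \sqrt{254}$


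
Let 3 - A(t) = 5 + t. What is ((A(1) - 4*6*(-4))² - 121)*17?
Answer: 144976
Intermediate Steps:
A(t) = -2 - t (A(t) = 3 - (5 + t) = 3 + (-5 - t) = -2 - t)
((A(1) - 4*6*(-4))² - 121)*17 = (((-2 - 1*1) - 4*6*(-4))² - 121)*17 = (((-2 - 1) - 24*(-4))² - 121)*17 = ((-3 + 96)² - 121)*17 = (93² - 121)*17 = (8649 - 121)*17 = 8528*17 = 144976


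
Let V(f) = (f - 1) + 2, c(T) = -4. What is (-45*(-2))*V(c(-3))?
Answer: -270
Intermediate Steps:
V(f) = 1 + f (V(f) = (-1 + f) + 2 = 1 + f)
(-45*(-2))*V(c(-3)) = (-45*(-2))*(1 - 4) = 90*(-3) = -270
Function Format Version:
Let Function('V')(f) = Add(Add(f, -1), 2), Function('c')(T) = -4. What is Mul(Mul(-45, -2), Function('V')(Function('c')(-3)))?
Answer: -270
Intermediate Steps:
Function('V')(f) = Add(1, f) (Function('V')(f) = Add(Add(-1, f), 2) = Add(1, f))
Mul(Mul(-45, -2), Function('V')(Function('c')(-3))) = Mul(Mul(-45, -2), Add(1, -4)) = Mul(90, -3) = -270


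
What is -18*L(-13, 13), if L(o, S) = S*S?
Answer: -3042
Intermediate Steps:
L(o, S) = S²
-18*L(-13, 13) = -18*13² = -18*169 = -3042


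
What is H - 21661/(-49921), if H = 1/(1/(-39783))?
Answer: -1985985482/49921 ≈ -39783.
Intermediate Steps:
H = -39783 (H = 1/(-1/39783) = -39783)
H - 21661/(-49921) = -39783 - 21661/(-49921) = -39783 - 21661*(-1)/49921 = -39783 - 1*(-21661/49921) = -39783 + 21661/49921 = -1985985482/49921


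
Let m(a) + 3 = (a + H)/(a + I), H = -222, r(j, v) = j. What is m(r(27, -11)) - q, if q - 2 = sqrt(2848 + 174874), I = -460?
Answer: -1970/433 - sqrt(177722) ≈ -426.12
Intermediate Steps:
m(a) = -3 + (-222 + a)/(-460 + a) (m(a) = -3 + (a - 222)/(a - 460) = -3 + (-222 + a)/(-460 + a))
q = 2 + sqrt(177722) (q = 2 + sqrt(2848 + 174874) = 2 + sqrt(177722) ≈ 423.57)
m(r(27, -11)) - q = 2*(579 - 1*27)/(-460 + 27) - (2 + sqrt(177722)) = 2*(579 - 27)/(-433) + (-2 - sqrt(177722)) = 2*(-1/433)*552 + (-2 - sqrt(177722)) = -1104/433 + (-2 - sqrt(177722)) = -1970/433 - sqrt(177722)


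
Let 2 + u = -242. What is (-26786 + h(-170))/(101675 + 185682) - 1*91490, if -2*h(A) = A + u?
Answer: -3755759787/41051 ≈ -91490.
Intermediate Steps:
u = -244 (u = -2 - 242 = -244)
h(A) = 122 - A/2 (h(A) = -(A - 244)/2 = -(-244 + A)/2 = 122 - A/2)
(-26786 + h(-170))/(101675 + 185682) - 1*91490 = (-26786 + (122 - ½*(-170)))/(101675 + 185682) - 1*91490 = (-26786 + (122 + 85))/287357 - 91490 = (-26786 + 207)*(1/287357) - 91490 = -26579*1/287357 - 91490 = -3797/41051 - 91490 = -3755759787/41051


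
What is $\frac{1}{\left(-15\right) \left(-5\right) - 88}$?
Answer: $- \frac{1}{13} \approx -0.076923$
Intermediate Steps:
$\frac{1}{\left(-15\right) \left(-5\right) - 88} = \frac{1}{75 - 88} = \frac{1}{-13} = - \frac{1}{13}$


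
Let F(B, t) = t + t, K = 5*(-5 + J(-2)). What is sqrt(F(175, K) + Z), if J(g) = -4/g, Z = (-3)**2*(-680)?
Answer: 5*I*sqrt(246) ≈ 78.422*I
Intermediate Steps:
Z = -6120 (Z = 9*(-680) = -6120)
K = -15 (K = 5*(-5 - 4/(-2)) = 5*(-5 - 4*(-1/2)) = 5*(-5 + 2) = 5*(-3) = -15)
F(B, t) = 2*t
sqrt(F(175, K) + Z) = sqrt(2*(-15) - 6120) = sqrt(-30 - 6120) = sqrt(-6150) = 5*I*sqrt(246)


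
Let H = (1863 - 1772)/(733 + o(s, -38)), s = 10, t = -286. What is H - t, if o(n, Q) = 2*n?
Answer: 215449/753 ≈ 286.12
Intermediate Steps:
H = 91/753 (H = (1863 - 1772)/(733 + 2*10) = 91/(733 + 20) = 91/753 ≈ 0.12085)
H - t = 91/753 - 1*(-286) = 91/753 + 286 = 215449/753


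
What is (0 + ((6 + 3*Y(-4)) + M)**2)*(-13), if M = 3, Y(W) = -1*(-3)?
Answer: -4212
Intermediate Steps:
Y(W) = 3
(0 + ((6 + 3*Y(-4)) + M)**2)*(-13) = (0 + ((6 + 3*3) + 3)**2)*(-13) = (0 + ((6 + 9) + 3)**2)*(-13) = (0 + (15 + 3)**2)*(-13) = (0 + 18**2)*(-13) = (0 + 324)*(-13) = 324*(-13) = -4212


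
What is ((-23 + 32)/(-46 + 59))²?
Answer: 81/169 ≈ 0.47929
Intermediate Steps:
((-23 + 32)/(-46 + 59))² = (9/13)² = 81/169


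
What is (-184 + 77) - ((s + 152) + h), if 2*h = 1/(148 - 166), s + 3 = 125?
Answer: -13715/36 ≈ -380.97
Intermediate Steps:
s = 122 (s = -3 + 125 = 122)
h = -1/36 (h = 1/(2*(148 - 166)) = (½)/(-18) = (½)*(-1/18) = -1/36 ≈ -0.027778)
(-184 + 77) - ((s + 152) + h) = (-184 + 77) - ((122 + 152) - 1/36) = -107 - (274 - 1/36) = -107 - 1*9863/36 = -107 - 9863/36 = -13715/36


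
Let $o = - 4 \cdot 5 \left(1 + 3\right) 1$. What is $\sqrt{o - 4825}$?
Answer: $3 i \sqrt{545} \approx 70.036 i$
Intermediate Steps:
$o = -80$ ($o = - 4 \cdot 5 \cdot 4 \cdot 1 = \left(-4\right) 20 \cdot 1 = \left(-80\right) 1 = -80$)
$\sqrt{o - 4825} = \sqrt{-80 - 4825} = \sqrt{-4905} = 3 i \sqrt{545}$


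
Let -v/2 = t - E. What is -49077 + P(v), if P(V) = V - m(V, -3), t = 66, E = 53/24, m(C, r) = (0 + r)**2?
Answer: -590563/12 ≈ -49214.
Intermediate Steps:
m(C, r) = r**2
E = 53/24 (E = 53*(1/24) = 53/24 ≈ 2.2083)
v = -1531/12 (v = -2*(66 - 1*53/24) = -2*(66 - 53/24) = -2*1531/24 = -1531/12 ≈ -127.58)
P(V) = -9 + V (P(V) = V - 1*(-3)**2 = V - 1*9 = V - 9 = -9 + V)
-49077 + P(v) = -49077 + (-9 - 1531/12) = -49077 - 1639/12 = -590563/12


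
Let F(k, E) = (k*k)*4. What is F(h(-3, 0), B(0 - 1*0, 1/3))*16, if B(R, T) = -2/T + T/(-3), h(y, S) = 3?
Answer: 576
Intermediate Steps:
B(R, T) = -2/T - T/3 (B(R, T) = -2/T + T*(-1/3) = -2/T - T/3)
F(k, E) = 4*k**2 (F(k, E) = k**2*4 = 4*k**2)
F(h(-3, 0), B(0 - 1*0, 1/3))*16 = (4*3**2)*16 = (4*9)*16 = 36*16 = 576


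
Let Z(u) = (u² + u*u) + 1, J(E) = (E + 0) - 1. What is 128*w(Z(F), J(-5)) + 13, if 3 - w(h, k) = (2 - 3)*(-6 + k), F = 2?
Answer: -1139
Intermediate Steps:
J(E) = -1 + E (J(E) = E - 1 = -1 + E)
Z(u) = 1 + 2*u² (Z(u) = (u² + u²) + 1 = 2*u² + 1 = 1 + 2*u²)
w(h, k) = -3 + k (w(h, k) = 3 - (2 - 3)*(-6 + k) = 3 - (-1)*(-6 + k) = 3 - (6 - k) = 3 + (-6 + k) = -3 + k)
128*w(Z(F), J(-5)) + 13 = 128*(-3 + (-1 - 5)) + 13 = 128*(-3 - 6) + 13 = 128*(-9) + 13 = -1152 + 13 = -1139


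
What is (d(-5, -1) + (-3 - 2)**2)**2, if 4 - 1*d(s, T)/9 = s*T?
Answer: 256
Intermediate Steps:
d(s, T) = 36 - 9*T*s (d(s, T) = 36 - 9*s*T = 36 - 9*T*s)
(d(-5, -1) + (-3 - 2)**2)**2 = ((36 - 9*(-1)*(-5)) + (-3 - 2)**2)**2 = ((36 - 45) + (-5)**2)**2 = (-9 + 25)**2 = 16**2 = 256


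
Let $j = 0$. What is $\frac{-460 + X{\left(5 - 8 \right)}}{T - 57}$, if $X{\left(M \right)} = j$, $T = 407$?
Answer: $- \frac{46}{35} \approx -1.3143$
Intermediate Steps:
$X{\left(M \right)} = 0$
$\frac{-460 + X{\left(5 - 8 \right)}}{T - 57} = \frac{-460 + 0}{407 - 57} = - \frac{460}{350} = \left(-460\right) \frac{1}{350} = - \frac{46}{35}$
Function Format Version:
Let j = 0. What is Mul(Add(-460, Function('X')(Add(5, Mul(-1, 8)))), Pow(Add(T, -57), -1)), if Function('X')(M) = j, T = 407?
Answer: Rational(-46, 35) ≈ -1.3143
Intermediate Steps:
Function('X')(M) = 0
Mul(Add(-460, Function('X')(Add(5, Mul(-1, 8)))), Pow(Add(T, -57), -1)) = Mul(Add(-460, 0), Pow(Add(407, -57), -1)) = Mul(-460, Pow(350, -1)) = Mul(-460, Rational(1, 350)) = Rational(-46, 35)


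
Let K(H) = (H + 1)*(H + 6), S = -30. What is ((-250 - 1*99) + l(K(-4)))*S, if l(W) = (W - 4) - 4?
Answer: 10890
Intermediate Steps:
K(H) = (1 + H)*(6 + H)
l(W) = -8 + W (l(W) = (-4 + W) - 4 = -8 + W)
((-250 - 1*99) + l(K(-4)))*S = ((-250 - 1*99) + (-8 + (6 + (-4)² + 7*(-4))))*(-30) = ((-250 - 99) + (-8 + (6 + 16 - 28)))*(-30) = (-349 + (-8 - 6))*(-30) = (-349 - 14)*(-30) = -363*(-30) = 10890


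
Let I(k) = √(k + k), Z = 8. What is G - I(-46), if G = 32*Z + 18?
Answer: 274 - 2*I*√23 ≈ 274.0 - 9.5917*I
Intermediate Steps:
I(k) = √2*√k (I(k) = √(2*k) = √2*√k)
G = 274 (G = 32*8 + 18 = 256 + 18 = 274)
G - I(-46) = 274 - √2*√(-46) = 274 - √2*I*√46 = 274 - 2*I*√23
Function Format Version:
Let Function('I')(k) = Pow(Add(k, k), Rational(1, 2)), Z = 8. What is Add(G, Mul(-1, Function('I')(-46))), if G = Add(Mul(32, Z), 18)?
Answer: Add(274, Mul(-2, I, Pow(23, Rational(1, 2)))) ≈ Add(274.00, Mul(-9.5917, I))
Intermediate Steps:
Function('I')(k) = Mul(Pow(2, Rational(1, 2)), Pow(k, Rational(1, 2))) (Function('I')(k) = Pow(Mul(2, k), Rational(1, 2)) = Mul(Pow(2, Rational(1, 2)), Pow(k, Rational(1, 2))))
G = 274 (G = Add(Mul(32, 8), 18) = Add(256, 18) = 274)
Add(G, Mul(-1, Function('I')(-46))) = Add(274, Mul(-1, Mul(Pow(2, Rational(1, 2)), Pow(-46, Rational(1, 2))))) = Add(274, Mul(-1, Mul(Pow(2, Rational(1, 2)), Mul(I, Pow(46, Rational(1, 2)))))) = Add(274, Mul(-1, Mul(2, I, Pow(23, Rational(1, 2))))) = Add(274, Mul(-2, I, Pow(23, Rational(1, 2))))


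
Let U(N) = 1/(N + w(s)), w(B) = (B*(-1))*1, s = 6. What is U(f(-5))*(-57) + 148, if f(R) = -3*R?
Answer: 425/3 ≈ 141.67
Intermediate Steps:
w(B) = -B (w(B) = -B*1 = -B)
U(N) = 1/(-6 + N) (U(N) = 1/(N - 1*6) = 1/(N - 6) = 1/(-6 + N))
U(f(-5))*(-57) + 148 = -57/(-6 - 3*(-5)) + 148 = -57/(-6 + 15) + 148 = -57/9 + 148 = (1/9)*(-57) + 148 = -19/3 + 148 = 425/3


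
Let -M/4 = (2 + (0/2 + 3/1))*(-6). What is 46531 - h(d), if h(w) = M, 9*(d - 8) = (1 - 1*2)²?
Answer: 46411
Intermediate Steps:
d = 73/9 (d = 8 + (1 - 1*2)²/9 = 8 + (1 - 2)²/9 = 8 + (⅑)*(-1)² = 8 + (⅑)*1 = 8 + ⅑ = 73/9 ≈ 8.1111)
M = 120 (M = -4*(2 + (0/2 + 3/1))*(-6) = -4*(2 + (0*(½) + 3*1))*(-6) = -4*(2 + (0 + 3))*(-6) = -4*(2 + 3)*(-6) = -20*(-6) = -4*(-30) = 120)
h(w) = 120
46531 - h(d) = 46531 - 1*120 = 46531 - 120 = 46411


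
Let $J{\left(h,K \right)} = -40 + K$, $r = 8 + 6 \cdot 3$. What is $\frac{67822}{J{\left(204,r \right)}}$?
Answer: $- \frac{33911}{7} \approx -4844.4$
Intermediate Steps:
$r = 26$ ($r = 8 + 18 = 26$)
$\frac{67822}{J{\left(204,r \right)}} = \frac{67822}{-40 + 26} = \frac{67822}{-14} = 67822 \left(- \frac{1}{14}\right) = - \frac{33911}{7}$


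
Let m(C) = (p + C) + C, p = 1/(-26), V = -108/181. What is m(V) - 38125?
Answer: -179422047/4706 ≈ -38126.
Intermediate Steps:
V = -108/181 (V = -108*1/181 = -108/181 ≈ -0.59669)
p = -1/26 ≈ -0.038462
m(C) = -1/26 + 2*C (m(C) = (-1/26 + C) + C = -1/26 + 2*C)
m(V) - 38125 = (-1/26 + 2*(-108/181)) - 38125 = (-1/26 - 216/181) - 38125 = -5797/4706 - 38125 = -179422047/4706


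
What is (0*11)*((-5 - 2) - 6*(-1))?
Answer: 0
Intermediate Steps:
(0*11)*((-5 - 2) - 6*(-1)) = 0*(-7 + 6) = 0*(-1) = 0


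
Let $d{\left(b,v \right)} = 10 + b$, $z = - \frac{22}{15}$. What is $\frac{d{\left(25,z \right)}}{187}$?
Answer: $\frac{35}{187} \approx 0.18717$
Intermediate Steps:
$z = - \frac{22}{15}$ ($z = \left(-22\right) \frac{1}{15} = - \frac{22}{15} \approx -1.4667$)
$\frac{d{\left(25,z \right)}}{187} = \frac{10 + 25}{187} = 35 \cdot \frac{1}{187} = \frac{35}{187}$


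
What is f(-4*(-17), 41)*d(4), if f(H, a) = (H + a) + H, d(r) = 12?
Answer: 2124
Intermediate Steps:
f(H, a) = a + 2*H
f(-4*(-17), 41)*d(4) = (41 + 2*(-4*(-17)))*12 = (41 + 2*68)*12 = (41 + 136)*12 = 177*12 = 2124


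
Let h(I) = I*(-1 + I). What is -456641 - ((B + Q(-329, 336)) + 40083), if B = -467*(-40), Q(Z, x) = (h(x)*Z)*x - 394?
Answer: 12442317630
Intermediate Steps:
Q(Z, x) = -394 + Z*x²*(-1 + x) (Q(Z, x) = ((x*(-1 + x))*Z)*x - 394 = (Z*x*(-1 + x))*x - 394 = Z*x²*(-1 + x) - 394 = -394 + Z*x²*(-1 + x))
B = 18680
-456641 - ((B + Q(-329, 336)) + 40083) = -456641 - ((18680 + (-394 - 329*336²*(-1 + 336))) + 40083) = -456641 - ((18680 + (-394 - 329*112896*335)) + 40083) = -456641 - ((18680 + (-394 - 12442832640)) + 40083) = -456641 - ((18680 - 12442833034) + 40083) = -456641 - (-12442814354 + 40083) = -456641 - 1*(-12442774271) = -456641 + 12442774271 = 12442317630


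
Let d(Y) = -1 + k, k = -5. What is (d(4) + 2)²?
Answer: 16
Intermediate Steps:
d(Y) = -6 (d(Y) = -1 - 5 = -6)
(d(4) + 2)² = (-6 + 2)² = (-4)² = 16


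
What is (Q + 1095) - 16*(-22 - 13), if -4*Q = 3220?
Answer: 850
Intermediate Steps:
Q = -805 (Q = -¼*3220 = -805)
(Q + 1095) - 16*(-22 - 13) = (-805 + 1095) - 16*(-22 - 13) = 290 - 16*(-35) = 290 + 560 = 850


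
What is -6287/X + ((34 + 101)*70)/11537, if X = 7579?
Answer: -911569/87438923 ≈ -0.010425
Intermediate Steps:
-6287/X + ((34 + 101)*70)/11537 = -6287/7579 + ((34 + 101)*70)/11537 = -6287*1/7579 + (135*70)*(1/11537) = -6287/7579 + 9450*(1/11537) = -6287/7579 + 9450/11537 = -911569/87438923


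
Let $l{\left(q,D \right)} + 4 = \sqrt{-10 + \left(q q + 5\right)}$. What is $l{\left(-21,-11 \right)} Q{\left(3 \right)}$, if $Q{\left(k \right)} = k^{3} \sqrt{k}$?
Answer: $54 \sqrt{3} \left(-2 + \sqrt{109}\right) \approx 789.43$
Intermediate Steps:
$Q{\left(k \right)} = k^{\frac{7}{2}}$
$l{\left(q,D \right)} = -4 + \sqrt{-5 + q^{2}}$ ($l{\left(q,D \right)} = -4 + \sqrt{-10 + \left(q q + 5\right)} = -4 + \sqrt{-10 + \left(q^{2} + 5\right)} = -4 + \sqrt{-10 + \left(5 + q^{2}\right)} = -4 + \sqrt{-5 + q^{2}}$)
$l{\left(-21,-11 \right)} Q{\left(3 \right)} = \left(-4 + \sqrt{-5 + \left(-21\right)^{2}}\right) 3^{\frac{7}{2}} = \left(-4 + \sqrt{-5 + 441}\right) 27 \sqrt{3} = \left(-4 + \sqrt{436}\right) 27 \sqrt{3} = \left(-4 + 2 \sqrt{109}\right) 27 \sqrt{3} = 27 \sqrt{3} \left(-4 + 2 \sqrt{109}\right)$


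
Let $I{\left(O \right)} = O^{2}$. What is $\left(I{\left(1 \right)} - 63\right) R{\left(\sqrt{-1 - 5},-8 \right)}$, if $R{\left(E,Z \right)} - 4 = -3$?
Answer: $-62$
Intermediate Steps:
$R{\left(E,Z \right)} = 1$ ($R{\left(E,Z \right)} = 4 - 3 = 1$)
$\left(I{\left(1 \right)} - 63\right) R{\left(\sqrt{-1 - 5},-8 \right)} = \left(1^{2} - 63\right) 1 = \left(1 - 63\right) 1 = \left(-62\right) 1 = -62$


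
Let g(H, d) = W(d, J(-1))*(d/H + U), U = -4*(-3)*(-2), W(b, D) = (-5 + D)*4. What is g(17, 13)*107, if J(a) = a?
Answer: 1014360/17 ≈ 59668.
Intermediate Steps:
W(b, D) = -20 + 4*D
U = -24 (U = 12*(-2) = -24)
g(H, d) = 576 - 24*d/H (g(H, d) = (-20 + 4*(-1))*(d/H - 24) = (-20 - 4)*(-24 + d/H) = -24*(-24 + d/H) = 576 - 24*d/H)
g(17, 13)*107 = (576 - 24*13/17)*107 = (576 - 24*13*1/17)*107 = (576 - 312/17)*107 = (9480/17)*107 = 1014360/17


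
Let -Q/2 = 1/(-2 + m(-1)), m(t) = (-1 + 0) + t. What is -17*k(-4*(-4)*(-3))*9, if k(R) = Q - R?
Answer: -14841/2 ≈ -7420.5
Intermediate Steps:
m(t) = -1 + t
Q = 1/2 (Q = -2/(-2 + (-1 - 1)) = -2/(-2 - 2) = -2/(-4) = -2*(-1/4) = 1/2 ≈ 0.50000)
k(R) = 1/2 - R
-17*k(-4*(-4)*(-3))*9 = -17*(1/2 - (-4*(-4))*(-3))*9 = -17*(1/2 - 16*(-3))*9 = -17*(1/2 - 1*(-48))*9 = -17*(1/2 + 48)*9 = -17*97/2*9 = -1649/2*9 = -14841/2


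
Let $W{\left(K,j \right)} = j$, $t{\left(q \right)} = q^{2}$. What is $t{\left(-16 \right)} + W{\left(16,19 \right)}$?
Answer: $275$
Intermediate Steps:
$t{\left(-16 \right)} + W{\left(16,19 \right)} = \left(-16\right)^{2} + 19 = 256 + 19 = 275$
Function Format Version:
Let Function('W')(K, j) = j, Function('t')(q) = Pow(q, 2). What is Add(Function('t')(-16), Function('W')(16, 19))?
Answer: 275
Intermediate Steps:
Add(Function('t')(-16), Function('W')(16, 19)) = Add(Pow(-16, 2), 19) = Add(256, 19) = 275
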